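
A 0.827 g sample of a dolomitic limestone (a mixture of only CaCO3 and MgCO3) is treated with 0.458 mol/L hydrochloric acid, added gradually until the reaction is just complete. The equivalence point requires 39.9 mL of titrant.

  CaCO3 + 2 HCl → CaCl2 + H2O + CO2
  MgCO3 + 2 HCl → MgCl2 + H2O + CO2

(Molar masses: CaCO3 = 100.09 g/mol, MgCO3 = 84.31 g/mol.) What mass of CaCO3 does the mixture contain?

0.359 g

n(HCl) = 0.0399 × 0.458 = 0.0183 mol
Let x = n(CaCO3), y = n(MgCO3).
Titrant: 2x + 2y = 0.0183;  mass: 100.09x + 84.31y = 0.827
Solving, x = 3.59 × 10^-3 mol, y = 5.55 × 10^-3 mol
mass of CaCO3 = 3.59 × 10^-3 × 100.09 = 0.359 g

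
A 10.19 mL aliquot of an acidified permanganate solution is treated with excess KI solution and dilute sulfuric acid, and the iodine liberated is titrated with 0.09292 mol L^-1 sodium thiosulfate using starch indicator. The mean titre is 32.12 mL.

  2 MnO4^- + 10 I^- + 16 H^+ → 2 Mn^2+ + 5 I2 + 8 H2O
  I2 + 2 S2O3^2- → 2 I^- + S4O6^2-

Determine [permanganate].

0.05858 mol/L

n(S2O3^2-) = 0.03212 × 0.09292 = 2.985 × 10^-3 mol
n(I2) = n(S2O3^2-)/2 = 1.492 × 10^-3 mol
From the 2:5 ratio, n(MnO4^-) in the aliquot = 2/5 × 1.492 × 10^-3 = 5.969 × 10^-4 mol
[MnO4^-] = 5.969 × 10^-4 / 0.01019 = 0.05858 mol/L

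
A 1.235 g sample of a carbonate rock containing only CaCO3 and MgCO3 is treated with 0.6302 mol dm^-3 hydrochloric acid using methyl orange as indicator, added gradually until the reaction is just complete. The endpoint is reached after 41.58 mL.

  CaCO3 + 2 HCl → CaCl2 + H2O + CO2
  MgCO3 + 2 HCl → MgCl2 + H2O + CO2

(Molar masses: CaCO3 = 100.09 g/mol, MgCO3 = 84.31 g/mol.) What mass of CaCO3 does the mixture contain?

0.8270 g

n(HCl) = 0.04158 × 0.6302 = 0.02620 mol
Let x = n(CaCO3), y = n(MgCO3).
Titrant: 2x + 2y = 0.02620;  mass: 100.09x + 84.31y = 1.235
Solving, x = 8.263 × 10^-3 mol, y = 4.839 × 10^-3 mol
mass of CaCO3 = 8.263 × 10^-3 × 100.09 = 0.8270 g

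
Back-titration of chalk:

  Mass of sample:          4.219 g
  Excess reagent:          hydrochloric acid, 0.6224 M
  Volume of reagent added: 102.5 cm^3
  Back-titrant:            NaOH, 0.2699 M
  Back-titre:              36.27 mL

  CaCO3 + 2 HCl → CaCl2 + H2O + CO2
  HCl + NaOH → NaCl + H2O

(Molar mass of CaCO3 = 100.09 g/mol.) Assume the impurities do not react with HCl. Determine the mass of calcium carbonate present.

n(HCl) added = 0.1025 × 0.6224 = 0.06380 mol
n(NaOH) used in back-titration = 0.03627 × 0.2699 = 9.789 × 10^-3 mol
n(HCl) left over = 9.789 × 10^-3 mol (1:1 ratio)
n(HCl) consumed by analyte = 0.06380 − 9.789 × 10^-3 = 0.05401 mol
From the 1:2 ratio, n(CaCO3) = 1/2 × 0.05401 = 0.02700 mol
mass of CaCO3 = 0.02700 × 100.09 = 2.703 g

2.703 g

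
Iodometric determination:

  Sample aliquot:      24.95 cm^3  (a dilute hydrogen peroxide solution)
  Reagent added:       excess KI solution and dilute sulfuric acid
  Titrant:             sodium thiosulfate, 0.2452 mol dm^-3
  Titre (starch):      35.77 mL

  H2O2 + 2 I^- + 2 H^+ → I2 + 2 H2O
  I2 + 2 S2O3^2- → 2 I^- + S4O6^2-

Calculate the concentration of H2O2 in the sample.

0.1758 mol/L

n(S2O3^2-) = 0.03577 × 0.2452 = 8.771 × 10^-3 mol
n(I2) = n(S2O3^2-)/2 = 4.385 × 10^-3 mol
n(H2O2) in the aliquot = 4.385 × 10^-3 mol (1:1 ratio)
[H2O2] = 4.385 × 10^-3 / 0.02495 = 0.1758 mol/L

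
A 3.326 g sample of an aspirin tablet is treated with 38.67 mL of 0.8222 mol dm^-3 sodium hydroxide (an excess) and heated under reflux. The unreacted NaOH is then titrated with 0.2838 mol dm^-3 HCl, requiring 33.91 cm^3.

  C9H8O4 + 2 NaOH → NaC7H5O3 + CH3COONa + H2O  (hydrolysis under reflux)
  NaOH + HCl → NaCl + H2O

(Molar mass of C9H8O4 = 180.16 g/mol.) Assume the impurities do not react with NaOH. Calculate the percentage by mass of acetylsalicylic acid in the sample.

n(NaOH) added = 0.03867 × 0.8222 = 0.03179 mol
n(HCl) used in back-titration = 0.03391 × 0.2838 = 9.624 × 10^-3 mol
n(NaOH) left over = 9.624 × 10^-3 mol (1:1 ratio)
n(NaOH) consumed by analyte = 0.03179 − 9.624 × 10^-3 = 0.02217 mol
From the 1:2 ratio, n(C9H8O4) = 1/2 × 0.02217 = 0.01109 mol
mass of C9H8O4 = 0.01109 × 180.16 = 1.997 g
% C9H8O4 = 1.997 / 3.326 × 100 = 60.05 %

60.05 %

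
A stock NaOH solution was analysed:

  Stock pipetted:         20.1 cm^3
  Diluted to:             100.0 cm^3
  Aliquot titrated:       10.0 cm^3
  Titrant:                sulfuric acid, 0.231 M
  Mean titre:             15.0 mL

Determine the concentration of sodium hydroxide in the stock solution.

3.45 M

2 NaOH + H2SO4 → Na2SO4 + 2 H2O
n(H2SO4) = 0.0150 × 0.231 = 3.47 × 10^-3 mol
From the 2:1 ratio, n(NaOH) in the aliquot = 2/1 × 3.47 × 10^-3 = 6.93 × 10^-3 mol
[NaOH]_dilute = 6.93 × 10^-3 / 0.0100 = 0.693 mol/L
Dilution factor = 100.0 / 20.1 = 4.975
[NaOH]_stock = 0.693 × 4.975 = 3.45 mol/L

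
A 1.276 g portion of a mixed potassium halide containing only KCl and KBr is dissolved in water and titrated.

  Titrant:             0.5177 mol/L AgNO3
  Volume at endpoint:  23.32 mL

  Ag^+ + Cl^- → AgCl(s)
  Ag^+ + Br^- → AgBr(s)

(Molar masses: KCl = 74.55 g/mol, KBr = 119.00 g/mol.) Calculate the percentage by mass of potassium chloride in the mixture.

n(AgNO3) = 0.02332 × 0.5177 = 0.01207 mol
Let x = n(KCl), y = n(KBr).
Titrant: 1x + 1y = 0.01207;  mass: 74.55x + 119.00y = 1.276
Solving, x = 3.614 × 10^-3 mol, y = 8.458 × 10^-3 mol
mass of KCl = 3.614 × 10^-3 × 74.55 = 0.2695 g
% KCl = 0.2695 / 1.276 × 100 = 21.12 %

21.12 %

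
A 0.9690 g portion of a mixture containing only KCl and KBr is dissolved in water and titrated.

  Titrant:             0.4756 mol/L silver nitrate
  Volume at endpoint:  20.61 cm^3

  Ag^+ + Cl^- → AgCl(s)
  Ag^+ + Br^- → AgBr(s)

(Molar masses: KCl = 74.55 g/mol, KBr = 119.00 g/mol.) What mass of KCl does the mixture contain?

n(AgNO3) = 0.02061 × 0.4756 = 9.802 × 10^-3 mol
Let x = n(KCl), y = n(KBr).
Titrant: 1x + 1y = 9.802 × 10^-3;  mass: 74.55x + 119.00y = 0.9690
Solving, x = 4.442 × 10^-3 mol, y = 5.360 × 10^-3 mol
mass of KCl = 4.442 × 10^-3 × 74.55 = 0.3312 g

0.3312 g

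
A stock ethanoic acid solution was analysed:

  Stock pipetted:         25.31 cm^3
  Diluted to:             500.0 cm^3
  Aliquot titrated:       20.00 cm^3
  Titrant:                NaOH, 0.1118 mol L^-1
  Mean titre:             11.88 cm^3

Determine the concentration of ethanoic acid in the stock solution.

CH3COOH + NaOH → CH3COONa + H2O
n(NaOH) = 0.01188 × 0.1118 = 1.328 × 10^-3 mol
n(CH3COOH) in the aliquot = 1.328 × 10^-3 mol (1:1 ratio)
[CH3COOH]_dilute = 1.328 × 10^-3 / 0.02000 = 0.06641 mol/L
Dilution factor = 500.0 / 25.31 = 19.76
[CH3COOH]_stock = 0.06641 × 19.76 = 1.312 mol/L

1.312 mol/L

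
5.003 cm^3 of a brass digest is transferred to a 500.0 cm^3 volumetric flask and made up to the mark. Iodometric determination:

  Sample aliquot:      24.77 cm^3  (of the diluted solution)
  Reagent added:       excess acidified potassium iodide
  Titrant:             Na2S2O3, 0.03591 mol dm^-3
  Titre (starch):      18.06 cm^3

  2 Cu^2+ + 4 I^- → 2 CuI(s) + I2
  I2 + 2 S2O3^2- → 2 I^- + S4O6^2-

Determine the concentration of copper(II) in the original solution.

2.617 mol/L

n(S2O3^2-) = 0.01806 × 0.03591 = 6.485 × 10^-4 mol
n(I2) = n(S2O3^2-)/2 = 3.243 × 10^-4 mol
From the 2:1 ratio, n(Cu2+) in the aliquot = 2/1 × 3.243 × 10^-4 = 6.485 × 10^-4 mol
[Cu2+]_dilute = 6.485 × 10^-4 / 0.02477 = 0.02618 mol/L
[Cu2+]_original = 0.02618 × 500.0/5.003 = 2.617 mol/L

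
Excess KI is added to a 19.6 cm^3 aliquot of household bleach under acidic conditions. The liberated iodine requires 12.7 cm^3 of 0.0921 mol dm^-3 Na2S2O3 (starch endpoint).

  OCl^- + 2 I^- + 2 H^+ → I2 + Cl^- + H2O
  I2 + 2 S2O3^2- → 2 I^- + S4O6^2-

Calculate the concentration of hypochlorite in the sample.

n(S2O3^2-) = 0.0127 × 0.0921 = 1.17 × 10^-3 mol
n(I2) = n(S2O3^2-)/2 = 5.85 × 10^-4 mol
n(OCl^-) in the aliquot = 5.85 × 10^-4 mol (1:1 ratio)
[OCl^-] = 5.85 × 10^-4 / 0.0196 = 0.0298 mol/L

0.0298 mol/L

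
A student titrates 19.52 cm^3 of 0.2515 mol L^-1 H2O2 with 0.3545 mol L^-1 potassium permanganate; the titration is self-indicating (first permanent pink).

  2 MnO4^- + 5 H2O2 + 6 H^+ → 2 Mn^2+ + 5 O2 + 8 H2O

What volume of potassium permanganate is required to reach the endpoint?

5.539 mL

n(H2O2) = 0.01952 L × 0.2515 mol/L = 4.909 × 10^-3 mol
From the 2:5 stoichiometry, n(KMnO4) = 2/5 × 4.909 × 10^-3 = 1.964 × 10^-3 mol
V(KMnO4) = 1.964 × 10^-3 mol / 0.3545 mol/L = 0.005539 L = 5.539 mL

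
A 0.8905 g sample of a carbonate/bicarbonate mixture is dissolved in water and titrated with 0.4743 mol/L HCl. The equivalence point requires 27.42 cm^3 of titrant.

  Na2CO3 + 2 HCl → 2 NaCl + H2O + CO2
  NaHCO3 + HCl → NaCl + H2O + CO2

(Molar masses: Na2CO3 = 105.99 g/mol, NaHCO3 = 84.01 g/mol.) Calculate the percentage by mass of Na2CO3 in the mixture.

n(HCl) = 0.02742 × 0.4743 = 0.01301 mol
Let x = n(Na2CO3), y = n(NaHCO3).
Titrant: 2x + 1y = 0.01301;  mass: 105.99x + 84.01y = 0.8905
Solving, x = 3.258 × 10^-3 mol, y = 6.490 × 10^-3 mol
mass of Na2CO3 = 3.258 × 10^-3 × 105.99 = 0.3453 g
% Na2CO3 = 0.3453 / 0.8905 × 100 = 38.77 %

38.77 %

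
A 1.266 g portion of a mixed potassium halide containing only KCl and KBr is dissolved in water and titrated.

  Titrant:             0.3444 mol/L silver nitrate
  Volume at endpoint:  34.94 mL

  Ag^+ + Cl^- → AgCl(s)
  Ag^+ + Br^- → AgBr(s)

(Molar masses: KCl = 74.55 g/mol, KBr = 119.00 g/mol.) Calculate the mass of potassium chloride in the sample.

n(AgNO3) = 0.03494 × 0.3444 = 0.01203 mol
Let x = n(KCl), y = n(KBr).
Titrant: 1x + 1y = 0.01203;  mass: 74.55x + 119.00y = 1.266
Solving, x = 3.734 × 10^-3 mol, y = 8.300 × 10^-3 mol
mass of KCl = 3.734 × 10^-3 × 74.55 = 0.2784 g

0.2784 g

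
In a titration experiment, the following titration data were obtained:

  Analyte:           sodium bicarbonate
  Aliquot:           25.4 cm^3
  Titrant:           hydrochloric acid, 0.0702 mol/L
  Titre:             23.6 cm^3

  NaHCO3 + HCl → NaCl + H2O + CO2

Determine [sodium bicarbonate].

n(HCl) = 0.0236 L × 0.0702 mol/L = 1.66 × 10^-3 mol
n(NaHCO3) = 1.66 × 10^-3 mol (1:1 mole ratio)
[NaHCO3] = 1.66 × 10^-3 mol / 0.0254 L = 0.0652 mol/L

0.0652 mol/L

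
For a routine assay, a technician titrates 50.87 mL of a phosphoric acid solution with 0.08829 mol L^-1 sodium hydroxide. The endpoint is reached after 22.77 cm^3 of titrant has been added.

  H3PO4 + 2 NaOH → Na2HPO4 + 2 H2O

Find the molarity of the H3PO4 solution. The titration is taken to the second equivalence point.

n(NaOH) = 0.02277 L × 0.08829 mol/L = 2.010 × 10^-3 mol
From the 1:2 mole ratio, n(H3PO4) = 1/2 × 2.010 × 10^-3 = 1.005 × 10^-3 mol
[H3PO4] = 1.005 × 10^-3 mol / 0.05087 L = 0.01976 mol/L

0.01976 mol/L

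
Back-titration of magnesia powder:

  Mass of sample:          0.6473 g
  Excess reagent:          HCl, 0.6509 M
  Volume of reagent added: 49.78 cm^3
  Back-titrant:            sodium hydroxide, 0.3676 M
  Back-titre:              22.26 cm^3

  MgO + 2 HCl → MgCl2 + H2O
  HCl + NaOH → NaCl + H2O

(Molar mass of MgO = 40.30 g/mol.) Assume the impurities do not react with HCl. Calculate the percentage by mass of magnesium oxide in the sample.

n(HCl) added = 0.04978 × 0.6509 = 0.03240 mol
n(NaOH) used in back-titration = 0.02226 × 0.3676 = 8.183 × 10^-3 mol
n(HCl) left over = 8.183 × 10^-3 mol (1:1 ratio)
n(HCl) consumed by analyte = 0.03240 − 8.183 × 10^-3 = 0.02422 mol
From the 1:2 ratio, n(MgO) = 1/2 × 0.02422 = 0.01211 mol
mass of MgO = 0.01211 × 40.30 = 0.4880 g
% MgO = 0.4880 / 0.6473 × 100 = 75.39 %

75.39 %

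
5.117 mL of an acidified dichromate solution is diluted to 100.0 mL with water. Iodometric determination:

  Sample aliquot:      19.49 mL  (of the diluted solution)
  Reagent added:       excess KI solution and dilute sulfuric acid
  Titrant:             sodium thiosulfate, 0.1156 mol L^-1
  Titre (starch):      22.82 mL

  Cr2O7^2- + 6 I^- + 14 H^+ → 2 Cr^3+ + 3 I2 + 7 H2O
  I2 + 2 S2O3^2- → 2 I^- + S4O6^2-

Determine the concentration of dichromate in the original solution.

0.4409 mol/L

n(S2O3^2-) = 0.02282 × 0.1156 = 2.638 × 10^-3 mol
n(I2) = n(S2O3^2-)/2 = 1.319 × 10^-3 mol
From the 1:3 ratio, n(Cr2O7^2-) in the aliquot = 1/3 × 1.319 × 10^-3 = 4.397 × 10^-4 mol
[Cr2O7^2-]_dilute = 4.397 × 10^-4 / 0.01949 = 0.02256 mol/L
[Cr2O7^2-]_original = 0.02256 × 100.0/5.117 = 0.4409 mol/L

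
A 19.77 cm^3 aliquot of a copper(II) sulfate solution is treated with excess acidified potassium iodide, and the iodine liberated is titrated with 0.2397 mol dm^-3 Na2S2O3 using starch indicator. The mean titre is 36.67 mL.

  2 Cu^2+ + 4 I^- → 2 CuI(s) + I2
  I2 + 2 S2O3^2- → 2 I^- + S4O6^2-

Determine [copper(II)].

n(S2O3^2-) = 0.03667 × 0.2397 = 8.790 × 10^-3 mol
n(I2) = n(S2O3^2-)/2 = 4.395 × 10^-3 mol
From the 2:1 ratio, n(Cu2+) in the aliquot = 2/1 × 4.395 × 10^-3 = 8.790 × 10^-3 mol
[Cu2+] = 8.790 × 10^-3 / 0.01977 = 0.4446 mol/L

0.4446 mol/L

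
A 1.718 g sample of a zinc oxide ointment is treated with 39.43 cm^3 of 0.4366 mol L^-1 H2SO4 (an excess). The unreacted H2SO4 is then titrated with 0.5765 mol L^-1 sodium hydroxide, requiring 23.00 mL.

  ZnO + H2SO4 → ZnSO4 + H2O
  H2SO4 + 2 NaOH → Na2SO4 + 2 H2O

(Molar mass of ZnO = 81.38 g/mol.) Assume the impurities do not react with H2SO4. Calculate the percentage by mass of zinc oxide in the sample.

n(H2SO4) added = 0.03943 × 0.4366 = 0.01722 mol
n(NaOH) used in back-titration = 0.02300 × 0.5765 = 0.01326 mol
From the 1:2 ratio, n(H2SO4) left over = 1/2 × 0.01326 = 6.630 × 10^-3 mol
n(H2SO4) consumed by analyte = 0.01722 − 6.630 × 10^-3 = 0.01059 mol
n(ZnO) = 0.01059 mol (1:1 ratio)
mass of ZnO = 0.01059 × 81.38 = 0.8614 g
% ZnO = 0.8614 / 1.718 × 100 = 50.14 %

50.14 %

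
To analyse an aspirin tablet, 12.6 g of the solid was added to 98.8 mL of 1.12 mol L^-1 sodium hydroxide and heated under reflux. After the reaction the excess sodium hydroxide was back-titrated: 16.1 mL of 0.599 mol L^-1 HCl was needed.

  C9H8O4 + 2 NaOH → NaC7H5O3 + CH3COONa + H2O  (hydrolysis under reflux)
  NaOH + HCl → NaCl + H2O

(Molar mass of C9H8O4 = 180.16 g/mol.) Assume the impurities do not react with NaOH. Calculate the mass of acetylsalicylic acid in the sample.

9.10 g

n(NaOH) added = 0.0988 × 1.12 = 0.111 mol
n(HCl) used in back-titration = 0.0161 × 0.599 = 9.64 × 10^-3 mol
n(NaOH) left over = 9.64 × 10^-3 mol (1:1 ratio)
n(NaOH) consumed by analyte = 0.111 − 9.64 × 10^-3 = 0.101 mol
From the 1:2 ratio, n(C9H8O4) = 1/2 × 0.101 = 0.0505 mol
mass of C9H8O4 = 0.0505 × 180.16 = 9.10 g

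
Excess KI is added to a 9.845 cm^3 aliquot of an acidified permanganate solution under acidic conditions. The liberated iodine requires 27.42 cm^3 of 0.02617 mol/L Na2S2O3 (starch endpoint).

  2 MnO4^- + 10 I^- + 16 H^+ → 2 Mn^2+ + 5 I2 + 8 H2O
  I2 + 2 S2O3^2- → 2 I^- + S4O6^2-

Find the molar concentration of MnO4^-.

0.01458 mol/L

n(S2O3^2-) = 0.02742 × 0.02617 = 7.176 × 10^-4 mol
n(I2) = n(S2O3^2-)/2 = 3.588 × 10^-4 mol
From the 2:5 ratio, n(MnO4^-) in the aliquot = 2/5 × 3.588 × 10^-4 = 1.435 × 10^-4 mol
[MnO4^-] = 1.435 × 10^-4 / 0.009845 = 0.01458 mol/L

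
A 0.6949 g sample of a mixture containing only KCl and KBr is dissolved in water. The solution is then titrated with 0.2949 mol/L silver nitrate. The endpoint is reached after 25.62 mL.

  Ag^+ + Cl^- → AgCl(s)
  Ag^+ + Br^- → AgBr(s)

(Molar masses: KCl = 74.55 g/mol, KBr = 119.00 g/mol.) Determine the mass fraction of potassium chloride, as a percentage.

49.28 %

n(AgNO3) = 0.02562 × 0.2949 = 7.555 × 10^-3 mol
Let x = n(KCl), y = n(KBr).
Titrant: 1x + 1y = 7.555 × 10^-3;  mass: 74.55x + 119.00y = 0.6949
Solving, x = 4.594 × 10^-3 mol, y = 2.962 × 10^-3 mol
mass of KCl = 4.594 × 10^-3 × 74.55 = 0.3425 g
% KCl = 0.3425 / 0.6949 × 100 = 49.28 %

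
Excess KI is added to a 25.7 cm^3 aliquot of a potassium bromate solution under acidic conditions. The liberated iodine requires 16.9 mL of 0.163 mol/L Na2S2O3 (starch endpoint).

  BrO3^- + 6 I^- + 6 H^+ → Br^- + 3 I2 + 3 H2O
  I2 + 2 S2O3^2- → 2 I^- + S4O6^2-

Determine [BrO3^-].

n(S2O3^2-) = 0.0169 × 0.163 = 2.75 × 10^-3 mol
n(I2) = n(S2O3^2-)/2 = 1.38 × 10^-3 mol
From the 1:3 ratio, n(BrO3^-) in the aliquot = 1/3 × 1.38 × 10^-3 = 4.59 × 10^-4 mol
[BrO3^-] = 4.59 × 10^-4 / 0.0257 = 0.0179 mol/L

0.0179 mol/L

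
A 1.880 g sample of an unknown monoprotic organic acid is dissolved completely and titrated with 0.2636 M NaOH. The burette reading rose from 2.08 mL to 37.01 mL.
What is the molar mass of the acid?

n(NaOH) = 0.03493 L × 0.2636 mol/L = 9.208 × 10^-3 mol
n(HA) = 9.208 × 10^-3 mol (1:1 ratio)
M = m / n = 1.880 g / 9.208 × 10^-3 mol = 204.2 g/mol

204.2 g/mol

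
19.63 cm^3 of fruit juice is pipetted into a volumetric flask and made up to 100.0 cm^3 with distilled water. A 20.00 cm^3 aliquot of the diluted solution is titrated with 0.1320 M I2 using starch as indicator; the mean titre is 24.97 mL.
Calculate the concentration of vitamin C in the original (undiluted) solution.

C6H8O6 + I2 → C6H6O6 + 2 HI
n(I2) = 0.02497 × 0.1320 = 3.296 × 10^-3 mol
n(C6H8O6) in the aliquot = 3.296 × 10^-3 mol (1:1 ratio)
[C6H8O6]_dilute = 3.296 × 10^-3 / 0.02000 = 0.1648 mol/L
Dilution factor = 100.0 / 19.63 = 5.094
[C6H8O6]_stock = 0.1648 × 5.094 = 0.8395 mol/L

0.8395 M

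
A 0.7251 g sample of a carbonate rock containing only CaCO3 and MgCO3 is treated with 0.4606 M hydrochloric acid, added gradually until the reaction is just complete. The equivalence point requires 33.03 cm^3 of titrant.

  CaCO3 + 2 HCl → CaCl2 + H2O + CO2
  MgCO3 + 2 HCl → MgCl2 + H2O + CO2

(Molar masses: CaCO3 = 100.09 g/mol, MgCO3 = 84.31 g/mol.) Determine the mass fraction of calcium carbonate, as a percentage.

n(HCl) = 0.03303 × 0.4606 = 0.01521 mol
Let x = n(CaCO3), y = n(MgCO3).
Titrant: 2x + 2y = 0.01521;  mass: 100.09x + 84.31y = 0.7251
Solving, x = 5.309 × 10^-3 mol, y = 2.298 × 10^-3 mol
mass of CaCO3 = 5.309 × 10^-3 × 100.09 = 0.5313 g
% CaCO3 = 0.5313 / 0.7251 × 100 = 73.28 %

73.28 %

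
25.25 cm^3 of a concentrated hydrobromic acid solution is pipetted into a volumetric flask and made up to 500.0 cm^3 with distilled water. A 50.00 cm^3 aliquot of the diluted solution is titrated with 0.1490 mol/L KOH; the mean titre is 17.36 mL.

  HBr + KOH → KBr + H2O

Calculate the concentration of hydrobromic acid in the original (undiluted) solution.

n(KOH) = 0.01736 × 0.1490 = 2.587 × 10^-3 mol
n(HBr) in the aliquot = 2.587 × 10^-3 mol (1:1 ratio)
[HBr]_dilute = 2.587 × 10^-3 / 0.05000 = 0.05173 mol/L
Dilution factor = 500.0 / 25.25 = 19.80
[HBr]_stock = 0.05173 × 19.80 = 1.024 mol/L

1.024 mol/L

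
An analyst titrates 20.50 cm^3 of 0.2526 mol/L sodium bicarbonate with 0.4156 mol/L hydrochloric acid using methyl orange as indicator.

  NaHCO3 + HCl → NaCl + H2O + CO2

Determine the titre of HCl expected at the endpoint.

12.46 mL

n(NaHCO3) = 0.02050 L × 0.2526 mol/L = 5.178 × 10^-3 mol
n(HCl) = 5.178 × 10^-3 mol (1:1 stoichiometry)
V(HCl) = 5.178 × 10^-3 mol / 0.4156 mol/L = 0.01246 L = 12.46 mL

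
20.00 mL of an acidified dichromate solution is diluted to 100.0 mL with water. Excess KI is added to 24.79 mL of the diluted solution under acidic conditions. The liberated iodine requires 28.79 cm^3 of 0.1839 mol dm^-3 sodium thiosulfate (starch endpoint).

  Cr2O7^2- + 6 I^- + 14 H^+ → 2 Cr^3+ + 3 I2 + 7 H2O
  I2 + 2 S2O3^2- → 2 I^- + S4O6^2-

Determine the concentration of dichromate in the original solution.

n(S2O3^2-) = 0.02879 × 0.1839 = 5.294 × 10^-3 mol
n(I2) = n(S2O3^2-)/2 = 2.647 × 10^-3 mol
From the 1:3 ratio, n(Cr2O7^2-) in the aliquot = 1/3 × 2.647 × 10^-3 = 8.824 × 10^-4 mol
[Cr2O7^2-]_dilute = 8.824 × 10^-4 / 0.02479 = 0.03560 mol/L
[Cr2O7^2-]_original = 0.03560 × 100.0/20.00 = 0.1780 mol/L

0.1780 mol/L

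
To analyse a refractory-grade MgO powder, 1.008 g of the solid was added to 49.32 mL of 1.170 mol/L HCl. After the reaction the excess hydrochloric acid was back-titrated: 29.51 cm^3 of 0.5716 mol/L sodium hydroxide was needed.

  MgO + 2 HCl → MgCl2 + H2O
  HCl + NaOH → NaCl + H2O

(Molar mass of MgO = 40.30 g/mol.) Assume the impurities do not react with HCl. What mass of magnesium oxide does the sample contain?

0.8229 g

n(HCl) added = 0.04932 × 1.170 = 0.05770 mol
n(NaOH) used in back-titration = 0.02951 × 0.5716 = 0.01687 mol
n(HCl) left over = 0.01687 mol (1:1 ratio)
n(HCl) consumed by analyte = 0.05770 − 0.01687 = 0.04084 mol
From the 1:2 ratio, n(MgO) = 1/2 × 0.04084 = 0.02042 mol
mass of MgO = 0.02042 × 40.30 = 0.8229 g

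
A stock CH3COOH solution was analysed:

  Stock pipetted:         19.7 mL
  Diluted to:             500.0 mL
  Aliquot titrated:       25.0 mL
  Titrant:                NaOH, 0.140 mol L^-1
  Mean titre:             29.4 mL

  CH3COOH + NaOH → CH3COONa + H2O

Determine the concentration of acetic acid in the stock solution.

4.18 mol/L

n(NaOH) = 0.0294 × 0.140 = 4.12 × 10^-3 mol
n(CH3COOH) in the aliquot = 4.12 × 10^-3 mol (1:1 ratio)
[CH3COOH]_dilute = 4.12 × 10^-3 / 0.0250 = 0.165 mol/L
Dilution factor = 500.0 / 19.7 = 25.38
[CH3COOH]_stock = 0.165 × 25.38 = 4.18 mol/L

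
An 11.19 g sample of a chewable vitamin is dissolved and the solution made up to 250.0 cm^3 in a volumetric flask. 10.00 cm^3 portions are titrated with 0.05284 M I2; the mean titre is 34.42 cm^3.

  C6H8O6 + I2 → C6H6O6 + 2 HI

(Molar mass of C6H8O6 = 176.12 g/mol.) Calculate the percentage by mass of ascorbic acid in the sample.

n(I2) per titration = 0.03442 × 0.05284 = 1.819 × 10^-3 mol
n(C6H8O6) in each aliquot = 1.819 × 10^-3 mol (1:1 ratio)
n(C6H8O6) in the whole flask = 1.819 × 10^-3 × 250.0/10.00 = 0.04547 mol
mass of C6H8O6 = 0.04547 × 176.12 = 8.008 g
% C6H8O6 = 8.008 / 11.19 × 100 = 71.56 %

71.56 %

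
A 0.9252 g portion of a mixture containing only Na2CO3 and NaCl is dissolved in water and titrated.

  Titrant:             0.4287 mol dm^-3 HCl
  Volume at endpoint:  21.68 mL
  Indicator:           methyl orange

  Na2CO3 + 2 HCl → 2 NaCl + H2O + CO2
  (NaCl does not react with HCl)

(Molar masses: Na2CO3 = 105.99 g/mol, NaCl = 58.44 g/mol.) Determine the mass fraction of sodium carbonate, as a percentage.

53.24 %

n(HCl) = 0.02168 × 0.4287 = 9.294 × 10^-3 mol
Let x = n(Na2CO3), y = n(NaCl).
Titrant: 2x = 9.294 × 10^-3;  mass: 105.99x + 58.44y = 0.9252
Solving, x = 4.647 × 10^-3 mol, y = 7.403 × 10^-3 mol
mass of Na2CO3 = 4.647 × 10^-3 × 105.99 = 0.4925 g
% Na2CO3 = 0.4925 / 0.9252 × 100 = 53.24 %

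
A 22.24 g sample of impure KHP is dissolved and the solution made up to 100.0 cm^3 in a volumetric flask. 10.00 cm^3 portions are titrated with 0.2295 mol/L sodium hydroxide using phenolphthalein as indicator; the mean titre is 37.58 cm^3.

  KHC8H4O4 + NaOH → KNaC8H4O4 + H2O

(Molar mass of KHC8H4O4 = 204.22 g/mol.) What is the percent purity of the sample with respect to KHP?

n(NaOH) per titration = 0.03758 × 0.2295 = 8.625 × 10^-3 mol
n(KHC8H4O4) in each aliquot = 8.625 × 10^-3 mol (1:1 ratio)
n(KHC8H4O4) in the whole flask = 8.625 × 10^-3 × 100.0/10.00 = 0.08625 mol
mass of KHC8H4O4 = 0.08625 × 204.22 = 17.61 g
% KHC8H4O4 = 17.61 / 22.24 × 100 = 79.20 %

79.20 %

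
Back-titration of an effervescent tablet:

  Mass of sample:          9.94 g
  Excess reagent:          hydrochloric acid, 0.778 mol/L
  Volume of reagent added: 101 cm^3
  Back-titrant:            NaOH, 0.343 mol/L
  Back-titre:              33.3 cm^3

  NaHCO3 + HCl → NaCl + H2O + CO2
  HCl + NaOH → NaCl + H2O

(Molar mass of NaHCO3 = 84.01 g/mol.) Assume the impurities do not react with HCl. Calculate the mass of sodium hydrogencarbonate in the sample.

5.64 g

n(HCl) added = 0.101 × 0.778 = 0.0786 mol
n(NaOH) used in back-titration = 0.0333 × 0.343 = 0.0114 mol
n(HCl) left over = 0.0114 mol (1:1 ratio)
n(HCl) consumed by analyte = 0.0786 − 0.0114 = 0.0672 mol
n(NaHCO3) = 0.0672 mol (1:1 ratio)
mass of NaHCO3 = 0.0672 × 84.01 = 5.64 g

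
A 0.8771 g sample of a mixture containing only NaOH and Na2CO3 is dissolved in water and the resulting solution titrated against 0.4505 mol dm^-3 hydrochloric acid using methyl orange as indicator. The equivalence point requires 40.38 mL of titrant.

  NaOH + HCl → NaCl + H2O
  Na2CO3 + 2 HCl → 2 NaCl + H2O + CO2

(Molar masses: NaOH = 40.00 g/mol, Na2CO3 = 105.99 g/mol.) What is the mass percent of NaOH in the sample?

30.51 %

n(HCl) = 0.04038 × 0.4505 = 0.01819 mol
Let x = n(NaOH), y = n(Na2CO3).
Titrant: 1x + 2y = 0.01819;  mass: 40.00x + 105.99y = 0.8771
Solving, x = 6.690 × 10^-3 mol, y = 5.750 × 10^-3 mol
mass of NaOH = 6.690 × 10^-3 × 40.00 = 0.2676 g
% NaOH = 0.2676 / 0.8771 × 100 = 30.51 %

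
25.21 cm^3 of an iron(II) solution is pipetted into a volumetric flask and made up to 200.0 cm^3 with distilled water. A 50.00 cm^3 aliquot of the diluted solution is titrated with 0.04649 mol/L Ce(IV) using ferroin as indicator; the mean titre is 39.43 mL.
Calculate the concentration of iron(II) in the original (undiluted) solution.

Ce^4+ + Fe^2+ → Ce^3+ + Fe^3+
n(Ce4+) = 0.03943 × 0.04649 = 1.833 × 10^-3 mol
n(Fe2+) in the aliquot = 1.833 × 10^-3 mol (1:1 ratio)
[Fe2+]_dilute = 1.833 × 10^-3 / 0.05000 = 0.03666 mol/L
Dilution factor = 200.0 / 25.21 = 7.933
[Fe2+]_stock = 0.03666 × 7.933 = 0.2909 mol/L

0.2909 mol/L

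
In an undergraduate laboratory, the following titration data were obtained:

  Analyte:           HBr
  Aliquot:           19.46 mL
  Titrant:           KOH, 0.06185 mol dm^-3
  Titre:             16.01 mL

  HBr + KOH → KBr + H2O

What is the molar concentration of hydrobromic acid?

0.05088 mol/L

n(KOH) = 0.01601 L × 0.06185 mol/L = 9.902 × 10^-4 mol
n(HBr) = 9.902 × 10^-4 mol (1:1 mole ratio)
[HBr] = 9.902 × 10^-4 mol / 0.01946 L = 0.05088 mol/L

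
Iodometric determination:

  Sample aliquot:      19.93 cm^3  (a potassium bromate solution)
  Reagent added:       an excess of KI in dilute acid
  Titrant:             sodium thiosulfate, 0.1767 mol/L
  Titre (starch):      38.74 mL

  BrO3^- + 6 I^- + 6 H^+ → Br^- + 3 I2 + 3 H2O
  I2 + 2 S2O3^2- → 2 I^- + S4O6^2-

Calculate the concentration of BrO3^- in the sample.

n(S2O3^2-) = 0.03874 × 0.1767 = 6.845 × 10^-3 mol
n(I2) = n(S2O3^2-)/2 = 3.423 × 10^-3 mol
From the 1:3 ratio, n(BrO3^-) in the aliquot = 1/3 × 3.423 × 10^-3 = 1.141 × 10^-3 mol
[BrO3^-] = 1.141 × 10^-3 / 0.01993 = 0.05725 mol/L

0.05725 mol/L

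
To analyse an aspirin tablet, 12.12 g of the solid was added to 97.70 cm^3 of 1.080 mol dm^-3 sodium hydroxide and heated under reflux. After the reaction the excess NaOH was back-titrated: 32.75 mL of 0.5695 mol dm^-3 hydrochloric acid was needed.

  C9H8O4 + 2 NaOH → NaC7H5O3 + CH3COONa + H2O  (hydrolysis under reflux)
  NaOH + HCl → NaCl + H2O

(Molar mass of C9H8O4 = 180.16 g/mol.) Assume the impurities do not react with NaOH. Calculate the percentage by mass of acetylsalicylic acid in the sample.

64.56 %

n(NaOH) added = 0.09770 × 1.080 = 0.1055 mol
n(HCl) used in back-titration = 0.03275 × 0.5695 = 0.01865 mol
n(NaOH) left over = 0.01865 mol (1:1 ratio)
n(NaOH) consumed by analyte = 0.1055 − 0.01865 = 0.08686 mol
From the 1:2 ratio, n(C9H8O4) = 1/2 × 0.08686 = 0.04343 mol
mass of C9H8O4 = 0.04343 × 180.16 = 7.825 g
% C9H8O4 = 7.825 / 12.12 × 100 = 64.56 %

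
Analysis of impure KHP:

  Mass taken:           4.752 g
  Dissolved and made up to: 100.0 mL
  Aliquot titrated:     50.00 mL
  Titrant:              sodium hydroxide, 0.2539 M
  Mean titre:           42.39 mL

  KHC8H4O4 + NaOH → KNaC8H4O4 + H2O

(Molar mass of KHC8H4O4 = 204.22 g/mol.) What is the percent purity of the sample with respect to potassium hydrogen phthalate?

92.51 %

n(NaOH) per titration = 0.04239 × 0.2539 = 0.01076 mol
n(KHC8H4O4) in each aliquot = 0.01076 mol (1:1 ratio)
n(KHC8H4O4) in the whole flask = 0.01076 × 100.0/50.00 = 0.02153 mol
mass of KHC8H4O4 = 0.02153 × 204.22 = 4.396 g
% KHC8H4O4 = 4.396 / 4.752 × 100 = 92.51 %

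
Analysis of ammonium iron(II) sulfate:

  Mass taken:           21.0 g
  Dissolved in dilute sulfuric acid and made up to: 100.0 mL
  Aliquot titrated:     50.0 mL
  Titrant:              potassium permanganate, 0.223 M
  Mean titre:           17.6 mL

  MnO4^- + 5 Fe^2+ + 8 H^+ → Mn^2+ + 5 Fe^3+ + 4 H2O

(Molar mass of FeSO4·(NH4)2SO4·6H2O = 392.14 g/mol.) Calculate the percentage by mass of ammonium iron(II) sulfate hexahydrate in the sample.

73.3 %

n(KMnO4) per titration = 0.0176 × 0.223 = 3.92 × 10^-3 mol
From the 5:1 ratio, n(FeSO4·(NH4)2SO4·6H2O) in each aliquot = 5/1 × 3.92 × 10^-3 = 0.0196 mol
n(FeSO4·(NH4)2SO4·6H2O) in the whole flask = 0.0196 × 100.0/50.0 = 0.0392 mol
mass of FeSO4·(NH4)2SO4·6H2O = 0.0392 × 392.14 = 15.4 g
% FeSO4·(NH4)2SO4·6H2O = 15.4 / 21.0 × 100 = 73.3 %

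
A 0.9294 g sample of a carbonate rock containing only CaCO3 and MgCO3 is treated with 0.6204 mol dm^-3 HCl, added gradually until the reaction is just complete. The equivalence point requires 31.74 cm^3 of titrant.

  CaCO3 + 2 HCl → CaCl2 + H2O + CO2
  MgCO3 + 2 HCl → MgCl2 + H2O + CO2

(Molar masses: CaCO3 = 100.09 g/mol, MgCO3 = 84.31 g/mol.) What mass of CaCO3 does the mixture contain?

0.6299 g

n(HCl) = 0.03174 × 0.6204 = 0.01969 mol
Let x = n(CaCO3), y = n(MgCO3).
Titrant: 2x + 2y = 0.01969;  mass: 100.09x + 84.31y = 0.9294
Solving, x = 6.293 × 10^-3 mol, y = 3.553 × 10^-3 mol
mass of CaCO3 = 6.293 × 10^-3 × 100.09 = 0.6299 g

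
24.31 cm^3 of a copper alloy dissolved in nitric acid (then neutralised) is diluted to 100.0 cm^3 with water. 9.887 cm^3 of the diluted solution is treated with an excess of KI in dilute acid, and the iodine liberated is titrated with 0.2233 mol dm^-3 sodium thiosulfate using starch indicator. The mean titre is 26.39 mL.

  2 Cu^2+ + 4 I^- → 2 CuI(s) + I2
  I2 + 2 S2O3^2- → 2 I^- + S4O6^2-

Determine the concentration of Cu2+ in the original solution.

n(S2O3^2-) = 0.02639 × 0.2233 = 5.893 × 10^-3 mol
n(I2) = n(S2O3^2-)/2 = 2.946 × 10^-3 mol
From the 2:1 ratio, n(Cu2+) in the aliquot = 2/1 × 2.946 × 10^-3 = 5.893 × 10^-3 mol
[Cu2+]_dilute = 5.893 × 10^-3 / 0.009887 = 0.5960 mol/L
[Cu2+]_original = 0.5960 × 100.0/24.31 = 2.452 mol/L

2.452 mol/L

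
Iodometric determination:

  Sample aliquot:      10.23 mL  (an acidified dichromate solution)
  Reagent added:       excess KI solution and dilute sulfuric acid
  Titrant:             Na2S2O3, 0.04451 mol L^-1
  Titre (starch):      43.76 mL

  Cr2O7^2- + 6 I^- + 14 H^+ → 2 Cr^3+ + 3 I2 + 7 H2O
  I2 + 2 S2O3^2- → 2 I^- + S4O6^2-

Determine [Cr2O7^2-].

n(S2O3^2-) = 0.04376 × 0.04451 = 1.948 × 10^-3 mol
n(I2) = n(S2O3^2-)/2 = 9.739 × 10^-4 mol
From the 1:3 ratio, n(Cr2O7^2-) in the aliquot = 1/3 × 9.739 × 10^-4 = 3.246 × 10^-4 mol
[Cr2O7^2-] = 3.246 × 10^-4 / 0.01023 = 0.03173 mol/L

0.03173 mol/L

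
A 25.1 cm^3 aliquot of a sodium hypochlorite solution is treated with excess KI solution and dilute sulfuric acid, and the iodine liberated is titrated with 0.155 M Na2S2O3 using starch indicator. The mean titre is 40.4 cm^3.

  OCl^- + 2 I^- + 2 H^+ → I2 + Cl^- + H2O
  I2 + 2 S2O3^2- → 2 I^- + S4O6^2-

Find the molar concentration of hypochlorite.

n(S2O3^2-) = 0.0404 × 0.155 = 6.26 × 10^-3 mol
n(I2) = n(S2O3^2-)/2 = 3.13 × 10^-3 mol
n(OCl^-) in the aliquot = 3.13 × 10^-3 mol (1:1 ratio)
[OCl^-] = 3.13 × 10^-3 / 0.0251 = 0.125 mol/L

0.125 M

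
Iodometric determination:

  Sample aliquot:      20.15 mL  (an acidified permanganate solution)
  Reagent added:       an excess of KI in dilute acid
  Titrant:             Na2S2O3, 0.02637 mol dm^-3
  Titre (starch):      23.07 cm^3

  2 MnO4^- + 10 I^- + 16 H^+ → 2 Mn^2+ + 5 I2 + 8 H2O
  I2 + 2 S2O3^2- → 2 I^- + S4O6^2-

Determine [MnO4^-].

n(S2O3^2-) = 0.02307 × 0.02637 = 6.084 × 10^-4 mol
n(I2) = n(S2O3^2-)/2 = 3.042 × 10^-4 mol
From the 2:5 ratio, n(MnO4^-) in the aliquot = 2/5 × 3.042 × 10^-4 = 1.217 × 10^-4 mol
[MnO4^-] = 1.217 × 10^-4 / 0.02015 = 0.006038 mol/L

0.006038 mol/L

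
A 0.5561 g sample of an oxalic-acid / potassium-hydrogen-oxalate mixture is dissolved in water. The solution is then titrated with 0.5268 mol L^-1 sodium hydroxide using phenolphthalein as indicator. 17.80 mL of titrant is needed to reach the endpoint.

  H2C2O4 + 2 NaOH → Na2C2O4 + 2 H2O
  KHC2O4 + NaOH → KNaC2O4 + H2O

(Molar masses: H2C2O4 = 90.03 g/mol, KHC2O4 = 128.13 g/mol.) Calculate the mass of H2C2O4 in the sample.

n(NaOH) = 0.01780 × 0.5268 = 9.377 × 10^-3 mol
Let x = n(H2C2O4), y = n(KHC2O4).
Titrant: 2x + 1y = 9.377 × 10^-3;  mass: 90.03x + 128.13y = 0.5561
Solving, x = 3.882 × 10^-3 mol, y = 1.612 × 10^-3 mol
mass of H2C2O4 = 3.882 × 10^-3 × 90.03 = 0.3495 g

0.3495 g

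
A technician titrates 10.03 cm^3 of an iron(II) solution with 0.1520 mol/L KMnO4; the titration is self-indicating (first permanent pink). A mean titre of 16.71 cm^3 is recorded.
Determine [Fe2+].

MnO4^- + 5 Fe^2+ + 8 H^+ → Mn^2+ + 5 Fe^3+ + 4 H2O
n(KMnO4) = 0.01671 L × 0.1520 mol/L = 2.540 × 10^-3 mol
From the 5:1 mole ratio, n(Fe2+) = 5/1 × 2.540 × 10^-3 = 0.01270 mol
[Fe2+] = 0.01270 mol / 0.01003 L = 1.266 mol/L

1.266 mol/L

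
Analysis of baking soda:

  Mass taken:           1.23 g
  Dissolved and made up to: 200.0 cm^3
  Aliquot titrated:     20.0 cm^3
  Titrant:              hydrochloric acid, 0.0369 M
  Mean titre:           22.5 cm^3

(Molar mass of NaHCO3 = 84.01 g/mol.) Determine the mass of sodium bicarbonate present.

0.697 g

NaHCO3 + HCl → NaCl + H2O + CO2
n(HCl) per titration = 0.0225 × 0.0369 = 8.30 × 10^-4 mol
n(NaHCO3) in each aliquot = 8.30 × 10^-4 mol (1:1 ratio)
n(NaHCO3) in the whole flask = 8.30 × 10^-4 × 200.0/20.0 = 8.30 × 10^-3 mol
mass of NaHCO3 = 8.30 × 10^-3 × 84.01 = 0.697 g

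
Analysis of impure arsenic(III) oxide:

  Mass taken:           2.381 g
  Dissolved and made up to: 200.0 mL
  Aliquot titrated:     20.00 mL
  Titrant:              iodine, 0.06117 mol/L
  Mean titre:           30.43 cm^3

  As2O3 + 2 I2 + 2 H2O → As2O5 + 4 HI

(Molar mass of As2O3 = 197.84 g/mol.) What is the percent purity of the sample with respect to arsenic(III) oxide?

77.33 %

n(I2) per titration = 0.03043 × 0.06117 = 1.861 × 10^-3 mol
From the 1:2 ratio, n(As2O3) in each aliquot = 1/2 × 1.861 × 10^-3 = 9.307 × 10^-4 mol
n(As2O3) in the whole flask = 9.307 × 10^-4 × 200.0/20.00 = 9.307 × 10^-3 mol
mass of As2O3 = 9.307 × 10^-3 × 197.84 = 1.841 g
% As2O3 = 1.841 / 2.381 × 100 = 77.33 %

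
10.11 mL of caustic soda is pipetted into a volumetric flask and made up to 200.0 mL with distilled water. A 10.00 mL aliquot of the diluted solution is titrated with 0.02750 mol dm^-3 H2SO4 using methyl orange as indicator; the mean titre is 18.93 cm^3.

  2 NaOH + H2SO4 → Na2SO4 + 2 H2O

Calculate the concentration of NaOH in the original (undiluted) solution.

2.060 mol/L

n(H2SO4) = 0.01893 × 0.02750 = 5.206 × 10^-4 mol
From the 2:1 ratio, n(NaOH) in the aliquot = 2/1 × 5.206 × 10^-4 = 1.041 × 10^-3 mol
[NaOH]_dilute = 1.041 × 10^-3 / 0.01000 = 0.1041 mol/L
Dilution factor = 200.0 / 10.11 = 19.78
[NaOH]_stock = 0.1041 × 19.78 = 2.060 mol/L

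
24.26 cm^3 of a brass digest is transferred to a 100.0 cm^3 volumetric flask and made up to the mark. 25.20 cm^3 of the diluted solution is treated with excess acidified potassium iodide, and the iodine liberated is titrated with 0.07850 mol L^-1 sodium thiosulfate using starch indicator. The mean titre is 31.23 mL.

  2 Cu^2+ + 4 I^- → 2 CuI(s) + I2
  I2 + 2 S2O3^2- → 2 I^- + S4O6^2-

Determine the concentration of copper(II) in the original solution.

n(S2O3^2-) = 0.03123 × 0.07850 = 2.452 × 10^-3 mol
n(I2) = n(S2O3^2-)/2 = 1.226 × 10^-3 mol
From the 2:1 ratio, n(Cu2+) in the aliquot = 2/1 × 1.226 × 10^-3 = 2.452 × 10^-3 mol
[Cu2+]_dilute = 2.452 × 10^-3 / 0.02520 = 0.09728 mol/L
[Cu2+]_original = 0.09728 × 100.0/24.26 = 0.4010 mol/L

0.4010 mol/L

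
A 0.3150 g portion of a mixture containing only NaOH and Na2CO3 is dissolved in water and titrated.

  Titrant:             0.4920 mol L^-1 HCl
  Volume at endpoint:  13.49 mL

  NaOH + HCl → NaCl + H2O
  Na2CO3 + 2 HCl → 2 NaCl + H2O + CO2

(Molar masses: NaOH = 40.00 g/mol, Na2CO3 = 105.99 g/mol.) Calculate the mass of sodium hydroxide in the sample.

n(HCl) = 0.01349 × 0.4920 = 6.637 × 10^-3 mol
Let x = n(NaOH), y = n(Na2CO3).
Titrant: 1x + 2y = 6.637 × 10^-3;  mass: 40.00x + 105.99y = 0.3150
Solving, x = 2.827 × 10^-3 mol, y = 1.905 × 10^-3 mol
mass of NaOH = 2.827 × 10^-3 × 40.00 = 0.1131 g

0.1131 g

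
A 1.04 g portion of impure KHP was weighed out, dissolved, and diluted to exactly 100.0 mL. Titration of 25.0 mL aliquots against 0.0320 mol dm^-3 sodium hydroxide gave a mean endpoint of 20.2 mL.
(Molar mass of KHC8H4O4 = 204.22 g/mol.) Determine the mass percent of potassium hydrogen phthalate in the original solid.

KHC8H4O4 + NaOH → KNaC8H4O4 + H2O
n(NaOH) per titration = 0.0202 × 0.0320 = 6.46 × 10^-4 mol
n(KHC8H4O4) in each aliquot = 6.46 × 10^-4 mol (1:1 ratio)
n(KHC8H4O4) in the whole flask = 6.46 × 10^-4 × 100.0/25.0 = 2.59 × 10^-3 mol
mass of KHC8H4O4 = 2.59 × 10^-3 × 204.22 = 0.528 g
% KHC8H4O4 = 0.528 / 1.04 × 100 = 50.8 %

50.8 %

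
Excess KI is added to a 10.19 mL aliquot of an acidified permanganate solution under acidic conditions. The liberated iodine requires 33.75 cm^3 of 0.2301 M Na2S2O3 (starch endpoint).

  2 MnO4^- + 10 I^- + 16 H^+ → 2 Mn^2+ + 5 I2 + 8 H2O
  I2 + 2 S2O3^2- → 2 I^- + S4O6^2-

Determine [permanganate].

0.1524 M

n(S2O3^2-) = 0.03375 × 0.2301 = 7.766 × 10^-3 mol
n(I2) = n(S2O3^2-)/2 = 3.883 × 10^-3 mol
From the 2:5 ratio, n(MnO4^-) in the aliquot = 2/5 × 3.883 × 10^-3 = 1.553 × 10^-3 mol
[MnO4^-] = 1.553 × 10^-3 / 0.01019 = 0.1524 mol/L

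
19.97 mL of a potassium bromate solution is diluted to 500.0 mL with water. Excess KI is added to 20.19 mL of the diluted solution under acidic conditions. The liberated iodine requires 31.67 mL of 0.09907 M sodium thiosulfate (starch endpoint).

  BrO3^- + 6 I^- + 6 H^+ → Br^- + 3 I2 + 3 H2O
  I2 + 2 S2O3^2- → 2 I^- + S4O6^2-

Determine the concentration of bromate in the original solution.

0.6485 M

n(S2O3^2-) = 0.03167 × 0.09907 = 3.138 × 10^-3 mol
n(I2) = n(S2O3^2-)/2 = 1.569 × 10^-3 mol
From the 1:3 ratio, n(BrO3^-) in the aliquot = 1/3 × 1.569 × 10^-3 = 5.229 × 10^-4 mol
[BrO3^-]_dilute = 5.229 × 10^-4 / 0.02019 = 0.02590 mol/L
[BrO3^-]_original = 0.02590 × 500.0/19.97 = 0.6485 mol/L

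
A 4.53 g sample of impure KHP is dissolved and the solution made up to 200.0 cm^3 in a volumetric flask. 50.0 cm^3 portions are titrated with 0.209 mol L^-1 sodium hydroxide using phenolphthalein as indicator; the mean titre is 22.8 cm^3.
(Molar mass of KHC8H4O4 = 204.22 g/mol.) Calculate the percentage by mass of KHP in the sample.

KHC8H4O4 + NaOH → KNaC8H4O4 + H2O
n(NaOH) per titration = 0.0228 × 0.209 = 4.77 × 10^-3 mol
n(KHC8H4O4) in each aliquot = 4.77 × 10^-3 mol (1:1 ratio)
n(KHC8H4O4) in the whole flask = 4.77 × 10^-3 × 200.0/50.0 = 0.0191 mol
mass of KHC8H4O4 = 0.0191 × 204.22 = 3.89 g
% KHC8H4O4 = 3.89 / 4.53 × 100 = 85.9 %

85.9 %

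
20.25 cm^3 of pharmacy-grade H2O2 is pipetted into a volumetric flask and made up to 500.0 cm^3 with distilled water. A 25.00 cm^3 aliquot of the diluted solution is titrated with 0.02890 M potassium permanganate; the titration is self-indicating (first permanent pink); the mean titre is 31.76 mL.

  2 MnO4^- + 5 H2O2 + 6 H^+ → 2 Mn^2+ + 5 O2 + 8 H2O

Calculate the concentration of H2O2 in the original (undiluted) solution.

2.266 M

n(KMnO4) = 0.03176 × 0.02890 = 9.179 × 10^-4 mol
From the 5:2 ratio, n(H2O2) in the aliquot = 5/2 × 9.179 × 10^-4 = 2.295 × 10^-3 mol
[H2O2]_dilute = 2.295 × 10^-3 / 0.02500 = 0.09179 mol/L
Dilution factor = 500.0 / 20.25 = 24.69
[H2O2]_stock = 0.09179 × 24.69 = 2.266 mol/L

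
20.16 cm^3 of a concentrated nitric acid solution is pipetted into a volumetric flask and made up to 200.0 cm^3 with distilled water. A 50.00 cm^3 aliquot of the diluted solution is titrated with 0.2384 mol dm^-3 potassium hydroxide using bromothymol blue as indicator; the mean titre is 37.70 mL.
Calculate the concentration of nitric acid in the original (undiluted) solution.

HNO3 + KOH → KNO3 + H2O
n(KOH) = 0.03770 × 0.2384 = 8.988 × 10^-3 mol
n(HNO3) in the aliquot = 8.988 × 10^-3 mol (1:1 ratio)
[HNO3]_dilute = 8.988 × 10^-3 / 0.05000 = 0.1798 mol/L
Dilution factor = 200.0 / 20.16 = 9.921
[HNO3]_stock = 0.1798 × 9.921 = 1.783 mol/L

1.783 mol/L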